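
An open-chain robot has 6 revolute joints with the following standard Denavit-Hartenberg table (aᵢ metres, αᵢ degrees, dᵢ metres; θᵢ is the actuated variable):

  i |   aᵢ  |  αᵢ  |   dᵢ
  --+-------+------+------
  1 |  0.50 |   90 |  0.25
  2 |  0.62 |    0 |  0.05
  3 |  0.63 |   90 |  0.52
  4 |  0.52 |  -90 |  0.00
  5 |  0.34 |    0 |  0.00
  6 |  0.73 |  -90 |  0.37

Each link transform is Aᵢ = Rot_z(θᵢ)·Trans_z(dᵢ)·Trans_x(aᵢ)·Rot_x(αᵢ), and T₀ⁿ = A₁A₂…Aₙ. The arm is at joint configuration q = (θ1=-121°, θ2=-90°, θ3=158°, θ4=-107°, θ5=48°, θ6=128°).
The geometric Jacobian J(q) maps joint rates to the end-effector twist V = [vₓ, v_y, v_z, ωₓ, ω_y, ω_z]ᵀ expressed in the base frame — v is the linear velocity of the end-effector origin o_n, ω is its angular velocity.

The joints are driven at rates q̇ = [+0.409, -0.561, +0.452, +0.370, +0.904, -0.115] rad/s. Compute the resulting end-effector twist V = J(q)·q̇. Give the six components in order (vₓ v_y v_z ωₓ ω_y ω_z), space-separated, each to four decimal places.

-0.2974 -0.2107 -0.0312 -0.0311 -0.7113 0.9700

o_n = [-0.6813, -0.2730, 0.6507]
J₁: ẑ×o_n = [0.2730, -0.6813, 0.0000], ω = ẑ
J2: z=[-0.8572, 0.5150, 0.0000] o=[-0.2575, -0.4286, 0.2500] → [0.2064, 0.3435, 0.0850, -0.8572, 0.5150, 0.0000]
J3: z=[-0.8572, 0.5150, 0.0000] o=[-0.3004, -0.4028, -0.3700] → [0.5257, 0.8749, 0.0850, -0.8572, 0.5150, 0.0000]
J4: z=[-0.4775, -0.7948, -0.3746] o=[-0.8677, -0.3373, 0.2141] → [-0.3229, 0.1387, 0.1174, -0.4775, -0.7948, -0.3746]
J5: z=[0.0661, -0.4577, 0.8867] o=[-0.4121, -0.5446, 0.0732] → [-0.5051, -0.2769, -0.1053, 0.0661, -0.4577, 0.8867]
J6: z=[0.0661, -0.4577, 0.8867] o=[-0.0921, -0.4345, 0.1061] → [-0.3924, -0.5585, -0.2590, 0.0661, -0.4577, 0.8867]
V = J·q̇ = [-0.2974, -0.2107, -0.0312, -0.0311, -0.7113, 0.9700]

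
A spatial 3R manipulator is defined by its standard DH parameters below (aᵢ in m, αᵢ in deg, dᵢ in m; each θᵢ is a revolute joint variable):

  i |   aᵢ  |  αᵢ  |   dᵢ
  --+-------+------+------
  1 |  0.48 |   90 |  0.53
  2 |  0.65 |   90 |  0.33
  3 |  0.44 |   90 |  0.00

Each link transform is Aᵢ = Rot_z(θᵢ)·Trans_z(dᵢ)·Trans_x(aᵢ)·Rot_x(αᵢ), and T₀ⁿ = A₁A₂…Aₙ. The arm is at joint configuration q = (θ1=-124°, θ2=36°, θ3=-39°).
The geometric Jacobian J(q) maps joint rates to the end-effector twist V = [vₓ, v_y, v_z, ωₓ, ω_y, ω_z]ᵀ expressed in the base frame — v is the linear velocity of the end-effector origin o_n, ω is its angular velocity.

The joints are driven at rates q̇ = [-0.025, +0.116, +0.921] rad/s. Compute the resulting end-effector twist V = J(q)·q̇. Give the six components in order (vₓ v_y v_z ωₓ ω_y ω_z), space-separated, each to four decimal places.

o_n = [-0.7612, -1.0335, 1.1131]
J₁: ẑ×o_n = [1.0335, -0.7612, 0.0000], ω = ẑ
J2: z=[-0.8290, 0.5592, 0.0000] o=[-0.2684, -0.3979, 0.5300] → [0.3260, 0.4834, 0.8025, -0.8290, 0.5592, 0.0000]
J3: z=[-0.3287, -0.4873, -0.8090] o=[-0.8361, -0.6494, 0.9121] → [-0.4088, 0.0055, 0.1628, -0.3287, -0.4873, -0.8090]
V = J·q̇ = [-0.3645, 0.0802, 0.2430, -0.3989, -0.3839, -0.7701]

-0.3645 0.0802 0.2430 -0.3989 -0.3839 -0.7701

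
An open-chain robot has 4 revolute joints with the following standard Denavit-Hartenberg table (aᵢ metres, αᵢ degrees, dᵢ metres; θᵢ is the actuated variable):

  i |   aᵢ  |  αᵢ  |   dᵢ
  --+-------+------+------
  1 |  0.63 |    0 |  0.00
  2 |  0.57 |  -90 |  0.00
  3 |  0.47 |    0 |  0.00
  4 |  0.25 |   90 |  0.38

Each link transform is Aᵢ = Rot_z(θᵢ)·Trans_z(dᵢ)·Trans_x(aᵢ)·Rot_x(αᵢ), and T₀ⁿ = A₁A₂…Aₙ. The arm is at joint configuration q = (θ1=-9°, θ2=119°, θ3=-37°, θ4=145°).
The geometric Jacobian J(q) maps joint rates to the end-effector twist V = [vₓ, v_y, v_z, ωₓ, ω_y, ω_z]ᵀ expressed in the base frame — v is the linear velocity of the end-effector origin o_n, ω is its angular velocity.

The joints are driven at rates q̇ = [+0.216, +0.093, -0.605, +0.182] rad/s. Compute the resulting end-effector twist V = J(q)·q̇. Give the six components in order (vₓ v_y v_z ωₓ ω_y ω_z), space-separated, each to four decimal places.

-0.1665 -0.1340 0.1944 0.3975 0.1447 0.3090

o_n = [-0.0317, 0.5872, 0.0451]
J₁: ẑ×o_n = [-0.5872, -0.0317, 0.0000], ω = ẑ
J2: z=[0.0000, 0.0000, 1.0000] o=[0.6222, -0.0986, 0.0000] → [-0.6858, -0.6540, 0.0000, 0.0000, 0.0000, 1.0000]
J3: z=[-0.9397, -0.3420, 0.0000] o=[0.4273, 0.4371, 0.0000] → [-0.0154, 0.0424, -0.2981, -0.9397, -0.3420, 0.0000]
J4: z=[-0.9397, -0.3420, 0.0000] o=[0.2989, 0.7898, 0.2829] → [0.0813, -0.2234, 0.0773, -0.9397, -0.3420, 0.0000]
V = J·q̇ = [-0.1665, -0.1340, 0.1944, 0.3975, 0.1447, 0.3090]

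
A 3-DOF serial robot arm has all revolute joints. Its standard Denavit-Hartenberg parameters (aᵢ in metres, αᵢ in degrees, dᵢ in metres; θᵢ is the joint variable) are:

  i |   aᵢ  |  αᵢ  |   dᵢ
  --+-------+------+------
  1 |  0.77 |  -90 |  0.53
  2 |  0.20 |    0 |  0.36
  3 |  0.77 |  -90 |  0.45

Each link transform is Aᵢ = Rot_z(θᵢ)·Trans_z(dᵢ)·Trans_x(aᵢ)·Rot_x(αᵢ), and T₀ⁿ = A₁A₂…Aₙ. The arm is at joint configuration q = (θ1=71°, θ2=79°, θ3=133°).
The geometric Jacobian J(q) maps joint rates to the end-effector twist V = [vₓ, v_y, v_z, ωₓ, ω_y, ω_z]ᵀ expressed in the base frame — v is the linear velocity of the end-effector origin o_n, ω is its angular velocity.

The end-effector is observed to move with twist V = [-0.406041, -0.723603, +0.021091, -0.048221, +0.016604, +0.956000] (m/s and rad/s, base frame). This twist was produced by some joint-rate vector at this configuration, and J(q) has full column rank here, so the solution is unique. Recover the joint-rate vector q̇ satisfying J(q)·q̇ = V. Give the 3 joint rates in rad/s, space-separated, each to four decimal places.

0.9560 0.3200 -0.2690

o_n = [-0.7154, 0.4104, 0.7417]
J₁: ẑ×o_n = [-0.4104, -0.7154, 0.0000], ω = ẑ
J2: z=[-0.9455, 0.3256, 0.0000] o=[0.2507, 0.7280, 0.5300] → [0.0689, 0.2002, 0.6148, -0.9455, 0.3256, 0.0000]
J3: z=[-0.9455, 0.3256, 0.0000] o=[-0.0773, 0.8813, 0.3337] → [0.1328, 0.3858, 0.6530, -0.9455, 0.3256, 0.0000]
q̇ = J⁺·V = [0.9560, 0.3200, -0.2690]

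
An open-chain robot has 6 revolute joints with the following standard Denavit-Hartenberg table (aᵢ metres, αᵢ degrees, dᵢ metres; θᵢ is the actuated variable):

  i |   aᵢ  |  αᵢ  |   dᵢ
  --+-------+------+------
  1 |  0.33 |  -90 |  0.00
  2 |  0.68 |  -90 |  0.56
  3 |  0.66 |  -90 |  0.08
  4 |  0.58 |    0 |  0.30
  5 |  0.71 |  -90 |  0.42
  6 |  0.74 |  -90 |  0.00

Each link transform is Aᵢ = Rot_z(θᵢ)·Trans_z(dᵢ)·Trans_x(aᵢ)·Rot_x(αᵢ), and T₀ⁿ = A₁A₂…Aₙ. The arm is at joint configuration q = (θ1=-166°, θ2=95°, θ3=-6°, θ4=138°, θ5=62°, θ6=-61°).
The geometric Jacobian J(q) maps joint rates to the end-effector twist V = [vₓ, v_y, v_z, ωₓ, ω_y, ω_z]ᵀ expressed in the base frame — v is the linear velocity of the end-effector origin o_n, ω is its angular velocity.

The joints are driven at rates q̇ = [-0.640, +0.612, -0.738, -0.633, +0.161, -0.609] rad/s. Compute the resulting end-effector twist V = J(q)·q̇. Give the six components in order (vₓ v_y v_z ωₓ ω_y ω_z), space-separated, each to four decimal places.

o_n = [-0.4734, 0.7897, -0.0466]
J₁: ẑ×o_n = [-0.7897, -0.4734, 0.0000], ω = ẑ
J2: z=[0.2419, -0.9703, 0.0000] o=[-0.3202, -0.0798, 0.0000] → [0.0452, 0.0113, 0.0617, 0.2419, -0.9703, 0.0000]
J3: z=[0.9666, 0.2410, 0.0872] o=[-0.1272, -0.6089, -0.6774] → [0.0301, -0.6399, 1.4353, 0.9666, 0.2410, 0.0872]
J4: z=[-0.2318, 0.9672, -0.1041] o=[0.0223, -0.6427, -1.3243] → [1.3849, 0.3477, 0.1474, -0.2318, 0.9672, -0.1041]
J5: z=[-0.2318, 0.9672, -0.1041] o=[-0.4695, -0.4114, -0.9624] → [1.0108, 0.2126, -0.2746, -0.2318, 0.9672, -0.1041]
J6: z=[0.9457, 0.1990, -0.2570] o=[-0.4051, 0.1070, -0.3239] → [0.2306, -0.2447, 0.6592, 0.9457, 0.1990, -0.2570]
V = J·q̇ = [-0.3435, 0.7452, -1.5605, -1.0319, -1.3494, -0.4987]

-0.3435 0.7452 -1.5605 -1.0319 -1.3494 -0.4987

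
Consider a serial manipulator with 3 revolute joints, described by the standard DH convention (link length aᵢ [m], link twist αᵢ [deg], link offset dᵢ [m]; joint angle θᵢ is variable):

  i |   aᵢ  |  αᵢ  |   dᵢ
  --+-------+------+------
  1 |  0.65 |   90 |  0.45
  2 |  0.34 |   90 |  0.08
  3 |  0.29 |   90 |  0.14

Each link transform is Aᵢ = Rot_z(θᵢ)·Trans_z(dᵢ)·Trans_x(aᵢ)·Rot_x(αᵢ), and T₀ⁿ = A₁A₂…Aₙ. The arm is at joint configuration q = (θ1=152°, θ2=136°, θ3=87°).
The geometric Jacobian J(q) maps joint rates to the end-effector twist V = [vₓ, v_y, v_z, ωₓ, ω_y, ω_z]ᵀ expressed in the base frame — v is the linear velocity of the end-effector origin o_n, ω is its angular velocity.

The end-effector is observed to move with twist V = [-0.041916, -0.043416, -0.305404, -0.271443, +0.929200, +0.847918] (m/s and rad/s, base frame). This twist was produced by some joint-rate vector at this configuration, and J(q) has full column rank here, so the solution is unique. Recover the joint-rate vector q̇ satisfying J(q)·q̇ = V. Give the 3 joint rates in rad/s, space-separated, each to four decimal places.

o_n = [-0.2607, 0.5572, 0.7974]
J₁: ẑ×o_n = [-0.5572, -0.2607, 0.0000], ω = ẑ
J2: z=[0.4695, 0.8829, 0.0000] o=[-0.5739, 0.3052, 0.4500] → [0.3068, -0.1631, -0.1582, 0.4695, 0.8829, 0.0000]
J3: z=[-0.6133, 0.3261, 0.7193] o=[-0.3204, 0.2610, 0.6862] → [-0.1768, 0.1112, -0.2012, -0.6133, 0.3261, 0.7193]
q̇ = J⁺·V = [0.1480, 0.6930, 0.9730]

0.1480 0.6930 0.9730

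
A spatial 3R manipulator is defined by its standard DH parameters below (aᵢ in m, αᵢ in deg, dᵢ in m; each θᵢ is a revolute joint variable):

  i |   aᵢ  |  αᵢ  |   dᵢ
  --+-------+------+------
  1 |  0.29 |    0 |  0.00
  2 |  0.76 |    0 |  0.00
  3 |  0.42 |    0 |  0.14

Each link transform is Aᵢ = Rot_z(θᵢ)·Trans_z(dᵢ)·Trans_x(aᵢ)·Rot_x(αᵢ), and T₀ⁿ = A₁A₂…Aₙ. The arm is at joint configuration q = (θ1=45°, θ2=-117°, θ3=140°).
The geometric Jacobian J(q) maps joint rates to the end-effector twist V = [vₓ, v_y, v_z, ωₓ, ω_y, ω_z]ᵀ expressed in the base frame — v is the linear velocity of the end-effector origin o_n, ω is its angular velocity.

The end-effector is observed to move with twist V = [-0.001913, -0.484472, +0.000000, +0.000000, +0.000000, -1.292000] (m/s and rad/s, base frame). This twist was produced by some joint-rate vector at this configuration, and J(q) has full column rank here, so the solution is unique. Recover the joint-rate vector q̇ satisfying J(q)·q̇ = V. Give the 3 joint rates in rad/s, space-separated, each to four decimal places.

o_n = [0.5972, -0.1283, 0.1400]
J₁: ẑ×o_n = [0.1283, 0.5972, -0.0000], ω = ẑ
J2: z=[0.0000, 0.0000, 1.0000] o=[0.2051, 0.2051, 0.0000] → [0.3334, 0.3922, -0.0000, 0.0000, 0.0000, 1.0000]
J3: z=[0.0000, 0.0000, 1.0000] o=[0.4399, -0.5177, 0.0000] → [-0.3894, 0.1573, 0.0000, 0.0000, 0.0000, 1.0000]
q̇ = J⁺·V = [-0.4310, -0.3900, -0.4710]

-0.4310 -0.3900 -0.4710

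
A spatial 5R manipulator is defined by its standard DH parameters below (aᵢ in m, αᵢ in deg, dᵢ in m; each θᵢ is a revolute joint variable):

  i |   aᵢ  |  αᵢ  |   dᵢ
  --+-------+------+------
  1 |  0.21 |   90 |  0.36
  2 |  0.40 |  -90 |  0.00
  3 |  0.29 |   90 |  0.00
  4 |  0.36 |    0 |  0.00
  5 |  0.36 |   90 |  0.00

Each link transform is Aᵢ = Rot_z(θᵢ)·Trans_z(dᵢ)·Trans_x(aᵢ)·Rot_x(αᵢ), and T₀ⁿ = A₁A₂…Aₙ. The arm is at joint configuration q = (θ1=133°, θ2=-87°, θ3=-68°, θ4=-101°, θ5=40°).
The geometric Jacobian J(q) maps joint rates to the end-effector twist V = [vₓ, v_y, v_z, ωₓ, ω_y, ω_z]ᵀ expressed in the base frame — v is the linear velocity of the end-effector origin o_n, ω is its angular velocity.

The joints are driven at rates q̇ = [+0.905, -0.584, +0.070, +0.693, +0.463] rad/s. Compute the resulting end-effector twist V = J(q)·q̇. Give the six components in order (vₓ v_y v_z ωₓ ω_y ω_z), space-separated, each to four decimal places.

o_n = [0.5607, -0.0632, -0.2225]
J₁: ẑ×o_n = [0.0632, 0.5607, -0.0000], ω = ẑ
J2: z=[0.7314, 0.6820, 0.0000] o=[-0.1432, 0.1536, 0.3600] → [-0.3973, 0.4260, -0.6386, 0.7314, 0.6820, 0.0000]
J3: z=[-0.6811, 0.7304, 0.0523] o=[-0.1575, 0.1689, -0.0395] → [-0.1215, -0.0871, -0.3665, -0.6811, 0.7304, 0.0523]
J4: z=[0.3071, 0.2200, 0.9259] o=[0.0353, 0.3564, -0.1479] → [0.3721, 0.5094, -0.2444, 0.3071, 0.2200, 0.9259]
J5: z=[0.3071, 0.2200, 0.9259] o=[0.2303, 0.0539, -0.1407] → [0.0904, 0.3311, -0.1087, 0.3071, 0.2200, 0.9259]
V = J·q̇ = [0.5804, 0.7589, 0.1276, -0.1198, -0.0929, 1.9790]

0.5804 0.7589 0.1276 -0.1198 -0.0929 1.9790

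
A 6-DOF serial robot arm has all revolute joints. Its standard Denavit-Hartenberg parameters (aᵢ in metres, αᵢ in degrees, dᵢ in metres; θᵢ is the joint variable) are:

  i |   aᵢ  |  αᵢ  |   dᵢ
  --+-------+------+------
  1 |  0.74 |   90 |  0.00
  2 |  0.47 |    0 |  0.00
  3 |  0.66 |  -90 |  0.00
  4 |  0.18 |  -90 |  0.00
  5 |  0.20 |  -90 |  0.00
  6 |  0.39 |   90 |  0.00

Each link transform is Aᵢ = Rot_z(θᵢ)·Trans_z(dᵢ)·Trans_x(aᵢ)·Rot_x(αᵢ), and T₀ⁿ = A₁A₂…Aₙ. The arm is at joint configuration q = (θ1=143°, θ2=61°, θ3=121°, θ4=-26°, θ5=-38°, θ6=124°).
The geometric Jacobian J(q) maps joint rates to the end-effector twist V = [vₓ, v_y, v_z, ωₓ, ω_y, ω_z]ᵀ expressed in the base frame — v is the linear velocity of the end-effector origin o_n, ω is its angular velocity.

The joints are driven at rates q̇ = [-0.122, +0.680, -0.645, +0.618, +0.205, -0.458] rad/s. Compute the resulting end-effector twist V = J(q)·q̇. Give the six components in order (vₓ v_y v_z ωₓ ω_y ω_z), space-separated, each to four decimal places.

o_n = [-0.0215, 0.4710, 0.3989]
J₁: ẑ×o_n = [-0.4710, -0.0215, 0.0000], ω = ẑ
J2: z=[0.6018, 0.7986, 0.0000] o=[-0.5910, 0.4453, 0.0000] → [0.3186, -0.2401, -0.4394, 0.6018, 0.7986, 0.0000]
J3: z=[0.6018, 0.7986, 0.0000] o=[-0.7730, 0.5825, 0.4111] → [-0.0097, 0.0073, -0.6672, 0.6018, 0.7986, 0.0000]
J4: z=[-0.0279, 0.0210, -0.9994] o=[-0.2462, 0.1855, 0.3880] → [0.2856, -0.2243, -0.0127, -0.0279, 0.0210, -0.9994]
J5: z=[-0.1910, -0.9815, -0.0153] o=[-0.0696, 0.1512, 0.3824] → [-0.0113, 0.0024, -0.0139, -0.1910, -0.9815, -0.0153]
J6: z=[0.6260, -0.1338, 0.7682] o=[0.0816, 0.1238, 0.2544] → [-0.2861, -0.1697, 0.2036, 0.6260, -0.1338, 0.7682]
V = J·q̇ = [0.5856, -0.2257, 0.0277, -0.3220, -0.0990, -1.0946]

0.5856 -0.2257 0.0277 -0.3220 -0.0990 -1.0946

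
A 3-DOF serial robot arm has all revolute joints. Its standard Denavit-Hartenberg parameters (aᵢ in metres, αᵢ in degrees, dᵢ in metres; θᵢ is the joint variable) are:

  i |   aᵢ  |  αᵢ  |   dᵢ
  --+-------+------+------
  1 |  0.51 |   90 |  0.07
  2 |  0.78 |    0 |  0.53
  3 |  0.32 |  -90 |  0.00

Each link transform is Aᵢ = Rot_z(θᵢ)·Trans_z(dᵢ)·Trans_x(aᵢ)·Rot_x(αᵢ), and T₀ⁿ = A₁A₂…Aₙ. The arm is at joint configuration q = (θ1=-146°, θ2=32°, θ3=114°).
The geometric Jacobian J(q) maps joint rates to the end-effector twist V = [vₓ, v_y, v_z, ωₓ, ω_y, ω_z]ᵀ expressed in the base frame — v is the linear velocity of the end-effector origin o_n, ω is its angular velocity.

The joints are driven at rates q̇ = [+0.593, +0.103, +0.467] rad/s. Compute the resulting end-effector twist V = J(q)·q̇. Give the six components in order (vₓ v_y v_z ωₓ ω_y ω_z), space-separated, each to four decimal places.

0.1598 -0.5404 -0.0831 -0.3187 0.4726 0.5930

o_n = [-1.0476, -0.0673, 0.6623]
J₁: ẑ×o_n = [0.0673, -1.0476, 0.0000], ω = ẑ
J2: z=[-0.5592, 0.8290, 0.0000] o=[-0.4228, -0.2852, 0.0700] → [0.4910, 0.3312, 0.3962, -0.5592, 0.8290, 0.0000]
J3: z=[-0.5592, 0.8290, 0.0000] o=[-1.2676, -0.2157, 0.4833] → [0.1483, 0.1001, -0.2653, -0.5592, 0.8290, 0.0000]
V = J·q̇ = [0.1598, -0.5404, -0.0831, -0.3187, 0.4726, 0.5930]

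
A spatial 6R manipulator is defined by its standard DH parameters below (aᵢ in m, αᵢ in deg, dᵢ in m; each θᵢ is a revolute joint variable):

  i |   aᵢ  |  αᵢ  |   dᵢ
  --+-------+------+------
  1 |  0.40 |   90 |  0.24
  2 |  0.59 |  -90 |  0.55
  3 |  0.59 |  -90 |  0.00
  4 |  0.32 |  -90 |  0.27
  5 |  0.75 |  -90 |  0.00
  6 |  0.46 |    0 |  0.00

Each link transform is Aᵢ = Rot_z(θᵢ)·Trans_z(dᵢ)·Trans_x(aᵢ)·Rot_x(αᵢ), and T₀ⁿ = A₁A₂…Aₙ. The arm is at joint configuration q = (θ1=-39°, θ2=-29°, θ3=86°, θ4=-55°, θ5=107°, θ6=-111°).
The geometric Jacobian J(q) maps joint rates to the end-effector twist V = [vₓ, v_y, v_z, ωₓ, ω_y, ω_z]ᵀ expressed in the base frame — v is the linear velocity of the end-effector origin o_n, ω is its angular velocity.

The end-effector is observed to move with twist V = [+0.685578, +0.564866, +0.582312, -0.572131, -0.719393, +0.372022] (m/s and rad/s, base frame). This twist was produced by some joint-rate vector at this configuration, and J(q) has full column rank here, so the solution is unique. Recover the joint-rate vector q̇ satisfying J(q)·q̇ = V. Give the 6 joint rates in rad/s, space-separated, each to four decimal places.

o_n = [1.1961, -0.3838, -0.3296]
J₁: ẑ×o_n = [0.3838, 1.1961, -0.0000], ω = ẑ
J2: z=[-0.6293, -0.7771, 0.0000] o=[0.3109, -0.2517, 0.2400] → [0.4426, -0.3584, 0.7711, -0.6293, -0.7771, 0.0000]
J3: z=[0.3768, -0.3051, 0.8746] o=[0.3658, -1.0039, -0.0460] → [-0.4559, 0.8331, 0.4870, 0.3768, -0.3051, 0.8746]
J4: z=[-0.6342, 0.6033, 0.4836] o=[0.7641, -0.5692, -0.0660] → [-0.2487, 0.0418, -0.3782, -0.6342, 0.6033, 0.4836]
J5: z=[0.3370, 0.7786, -0.5294] o=[0.8156, -0.3510, 0.2876] → [-0.4979, 0.0066, -0.3073, 0.3370, 0.7786, -0.5294]
J6: z=[-0.8509, 0.0112, -0.5252] o=[1.1178, -0.8216, -0.2121] → [0.2286, -0.1411, -0.3734, -0.8509, 0.0112, -0.5252]
q̇ = J⁺·V = [0.7080, 0.7960, 0.0830, -0.2910, 0.1230, 0.3860]

0.7080 0.7960 0.0830 -0.2910 0.1230 0.3860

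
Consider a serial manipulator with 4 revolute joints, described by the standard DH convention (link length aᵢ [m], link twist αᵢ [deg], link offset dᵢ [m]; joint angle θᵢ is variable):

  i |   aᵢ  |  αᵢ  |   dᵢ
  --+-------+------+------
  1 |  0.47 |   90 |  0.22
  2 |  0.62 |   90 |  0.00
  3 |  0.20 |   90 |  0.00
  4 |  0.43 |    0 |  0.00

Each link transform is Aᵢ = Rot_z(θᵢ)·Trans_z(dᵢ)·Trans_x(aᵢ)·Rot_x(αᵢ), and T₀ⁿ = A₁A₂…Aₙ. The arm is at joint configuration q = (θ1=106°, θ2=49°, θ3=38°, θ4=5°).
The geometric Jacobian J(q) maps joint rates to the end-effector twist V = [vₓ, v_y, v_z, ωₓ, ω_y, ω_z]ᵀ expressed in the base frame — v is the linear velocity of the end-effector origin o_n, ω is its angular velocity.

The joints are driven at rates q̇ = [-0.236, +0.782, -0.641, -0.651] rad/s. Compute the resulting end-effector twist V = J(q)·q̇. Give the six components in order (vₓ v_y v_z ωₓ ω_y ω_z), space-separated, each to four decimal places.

o_n = [0.0329, 1.2889, 1.0370]
J₁: ẑ×o_n = [-1.2889, 0.0329, 0.0000], ω = ẑ
J2: z=[0.9613, 0.2756, 0.0000] o=[-0.1295, 0.4518, 0.2200] → [0.2252, -0.7854, 0.7599, 0.9613, 0.2756, 0.0000]
J3: z=[-0.2080, 0.7255, -0.6561] o=[-0.2417, 0.8428, 0.6879] → [0.5459, -0.1075, -0.2920, -0.2080, 0.7255, -0.6561]
J4: z=[-0.8688, 0.1711, 0.4646] o=[-0.1518, 0.9761, 0.8069] → [-0.1059, 0.2858, -0.3033, -0.8688, 0.1711, 0.4646]
V = J·q̇ = [0.1993, -0.7391, 0.9788, 1.4507, -0.3608, -0.1180]

0.1993 -0.7391 0.9788 1.4507 -0.3608 -0.1180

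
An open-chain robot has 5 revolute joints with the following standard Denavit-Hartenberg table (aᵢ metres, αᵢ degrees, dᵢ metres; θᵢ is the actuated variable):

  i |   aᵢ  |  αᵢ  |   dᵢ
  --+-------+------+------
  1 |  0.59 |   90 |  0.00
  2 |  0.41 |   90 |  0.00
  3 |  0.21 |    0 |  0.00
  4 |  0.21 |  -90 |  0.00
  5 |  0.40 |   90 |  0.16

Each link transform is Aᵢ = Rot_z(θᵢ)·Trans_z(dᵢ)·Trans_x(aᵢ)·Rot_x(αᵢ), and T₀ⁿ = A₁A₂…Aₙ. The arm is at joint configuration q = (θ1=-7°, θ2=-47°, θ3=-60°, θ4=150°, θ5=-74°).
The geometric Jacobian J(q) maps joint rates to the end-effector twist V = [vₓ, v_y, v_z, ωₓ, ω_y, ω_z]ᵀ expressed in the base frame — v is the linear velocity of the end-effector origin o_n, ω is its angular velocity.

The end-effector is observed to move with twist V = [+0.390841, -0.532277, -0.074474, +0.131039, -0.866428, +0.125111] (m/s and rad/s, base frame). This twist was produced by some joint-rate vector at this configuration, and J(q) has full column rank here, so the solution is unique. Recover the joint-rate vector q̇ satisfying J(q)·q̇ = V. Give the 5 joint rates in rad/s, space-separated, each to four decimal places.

o_n = [0.5299, -0.2045, -0.5219]
J₁: ẑ×o_n = [0.2045, 0.5299, -0.0000], ω = ẑ
J2: z=[-0.1219, -0.9925, 0.0000] o=[0.5856, -0.0719, 0.0000] → [0.5180, -0.0636, -0.0391, -0.1219, -0.9925, 0.0000]
J3: z=[-0.7259, 0.0891, -0.6820] o=[0.8631, -0.1060, -0.2999] → [-0.0870, 0.0661, 0.1012, -0.7259, 0.0891, -0.6820]
J4: z=[-0.7259, 0.0891, -0.6820] o=[0.9564, 0.0658, -0.3766] → [-0.1973, 0.1854, 0.2342, -0.7259, 0.0891, -0.6820]
J5: z=[-0.6769, 0.0831, 0.7314] o=[0.9308, -0.1426, -0.3766] → [0.0332, -0.3915, 0.0752, -0.6769, 0.0831, 0.7314]
q̇ = J⁺·V = [-0.5650, 0.8440, -0.6260, -0.0170, 0.3440]

-0.5650 0.8440 -0.6260 -0.0170 0.3440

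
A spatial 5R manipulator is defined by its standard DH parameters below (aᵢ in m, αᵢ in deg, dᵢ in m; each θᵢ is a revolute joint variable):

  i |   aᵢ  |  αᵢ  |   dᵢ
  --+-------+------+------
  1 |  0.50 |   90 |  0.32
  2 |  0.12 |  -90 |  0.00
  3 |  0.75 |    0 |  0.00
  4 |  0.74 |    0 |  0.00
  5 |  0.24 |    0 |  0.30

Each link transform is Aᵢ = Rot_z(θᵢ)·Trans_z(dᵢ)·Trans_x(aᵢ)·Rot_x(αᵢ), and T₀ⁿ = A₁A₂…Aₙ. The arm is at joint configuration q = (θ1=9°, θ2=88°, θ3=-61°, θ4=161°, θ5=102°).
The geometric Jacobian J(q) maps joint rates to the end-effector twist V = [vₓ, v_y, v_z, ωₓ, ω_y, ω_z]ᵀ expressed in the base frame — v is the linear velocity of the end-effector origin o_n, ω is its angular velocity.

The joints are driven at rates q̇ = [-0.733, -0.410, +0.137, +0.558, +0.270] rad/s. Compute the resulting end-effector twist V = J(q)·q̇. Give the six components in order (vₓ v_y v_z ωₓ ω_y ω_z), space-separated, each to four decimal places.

o_n = [0.2050, 0.0151, 0.4630]
J₁: ẑ×o_n = [-0.0151, 0.2050, 0.0000], ω = ẑ
J2: z=[0.1564, -0.9877, 0.0000] o=[0.4938, 0.0782, 0.3200] → [-0.1412, -0.0224, -0.2952, 0.1564, -0.9877, 0.0000]
J3: z=[-0.9871, -0.1563, 0.0349] o=[0.4980, 0.0789, 0.4399] → [-0.0014, 0.0125, 0.0171, -0.9871, -0.1563, 0.0349]
J4: z=[-0.9871, -0.1563, 0.0349] o=[0.6131, -0.5670, 0.8033] → [0.0329, -0.3502, -0.6385, -0.9871, -0.1563, 0.0349]
J5: z=[-0.9871, -0.1563, 0.0349] o=[0.4947, 0.1521, 0.6749] → [0.0379, -0.2193, 0.0899, -0.9871, -0.1563, 0.0349]
V = J·q̇ = [0.0974, -0.3940, -0.2086, -1.0167, 0.2541, -0.6993]

0.0974 -0.3940 -0.2086 -1.0167 0.2541 -0.6993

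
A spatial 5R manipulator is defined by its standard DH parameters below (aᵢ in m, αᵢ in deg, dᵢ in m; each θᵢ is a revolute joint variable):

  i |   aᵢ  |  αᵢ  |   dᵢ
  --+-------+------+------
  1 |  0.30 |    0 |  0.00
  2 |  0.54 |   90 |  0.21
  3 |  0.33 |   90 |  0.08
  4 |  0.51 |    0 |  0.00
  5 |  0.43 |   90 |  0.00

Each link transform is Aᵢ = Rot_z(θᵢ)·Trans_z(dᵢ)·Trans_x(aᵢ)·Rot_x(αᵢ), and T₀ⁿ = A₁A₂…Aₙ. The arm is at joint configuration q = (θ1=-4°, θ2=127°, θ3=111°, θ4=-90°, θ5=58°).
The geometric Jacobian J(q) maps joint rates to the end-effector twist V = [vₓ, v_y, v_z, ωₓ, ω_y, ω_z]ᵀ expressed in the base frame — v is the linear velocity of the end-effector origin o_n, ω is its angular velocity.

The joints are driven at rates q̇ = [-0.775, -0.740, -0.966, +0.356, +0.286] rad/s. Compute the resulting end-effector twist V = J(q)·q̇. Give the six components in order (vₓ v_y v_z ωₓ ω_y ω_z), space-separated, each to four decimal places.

-0.2701 1.3985 0.5466 -1.1366 -0.0235 -1.2849

o_n = [-0.4110, -0.1351, 0.8585]
J₁: ẑ×o_n = [0.1351, -0.4110, 0.0000], ω = ẑ
J2: z=[0.0000, 0.0000, 1.0000] o=[0.2993, -0.0209, 0.0000] → [0.1142, -0.7103, 0.0000, 0.0000, 0.0000, 1.0000]
J3: z=[0.8387, 0.5446, 0.0000] o=[0.0052, 0.4320, 0.2100] → [0.3532, -0.5439, -0.2489, 0.8387, 0.5446, 0.0000]
J4: z=[-0.5085, 0.7830, 0.3584] o=[0.1367, 0.3763, 0.5181] → [0.4498, -0.0232, 0.6889, -0.5085, 0.7830, 0.3584]
J5: z=[-0.5085, 0.7830, 0.3584] o=[-0.2911, 0.0986, 0.5181] → [0.3503, 0.1301, 0.2127, -0.5085, 0.7830, 0.3584]
V = J·q̇ = [-0.2701, 1.3985, 0.5466, -1.1366, -0.0235, -1.2849]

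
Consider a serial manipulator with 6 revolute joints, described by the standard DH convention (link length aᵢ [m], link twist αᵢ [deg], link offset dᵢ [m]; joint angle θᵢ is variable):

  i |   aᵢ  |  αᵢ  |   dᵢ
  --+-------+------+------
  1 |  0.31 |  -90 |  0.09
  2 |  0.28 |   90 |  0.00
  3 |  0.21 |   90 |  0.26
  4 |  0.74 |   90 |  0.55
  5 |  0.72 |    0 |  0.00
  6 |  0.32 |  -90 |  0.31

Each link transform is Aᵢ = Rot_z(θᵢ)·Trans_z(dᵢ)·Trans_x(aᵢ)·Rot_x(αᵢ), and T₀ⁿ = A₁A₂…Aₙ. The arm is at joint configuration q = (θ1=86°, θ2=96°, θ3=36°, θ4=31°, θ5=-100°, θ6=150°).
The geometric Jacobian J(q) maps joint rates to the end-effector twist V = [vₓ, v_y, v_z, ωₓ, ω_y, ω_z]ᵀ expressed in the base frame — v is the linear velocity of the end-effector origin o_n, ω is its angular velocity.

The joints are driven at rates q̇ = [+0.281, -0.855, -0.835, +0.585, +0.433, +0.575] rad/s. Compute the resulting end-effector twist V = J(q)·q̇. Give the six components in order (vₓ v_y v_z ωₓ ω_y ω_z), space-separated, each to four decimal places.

o_n = [-0.5179, 0.6370, -1.1458]
J₁: ẑ×o_n = [-0.6370, -0.5179, 0.0000], ω = ẑ
J2: z=[-0.9976, 0.0698, 0.0000] o=[0.0216, 0.3092, 0.0900] → [-0.0862, -1.2328, -0.2894, -0.9976, 0.0698, 0.0000]
J3: z=[0.0694, 0.9921, -0.1045] o=[0.0196, 0.2800, -0.1885] → [-0.9124, 0.1226, 0.5580, 0.0694, 0.9921, -0.1045]
J4: z=[0.8028, -0.1177, -0.5846] o=[-0.0868, 0.5289, -0.3846] → [0.1528, 0.8631, 0.0361, 0.8028, -0.1177, -0.5846]
J5: z=[-0.3645, -0.8727, -0.3248] o=[0.0055, 0.8148, -1.2563] → [-0.1542, 0.2103, -0.3921, -0.3645, -0.8727, -0.3248]
J6: z=[-0.3645, -0.8727, -0.3248] o=[-0.5047, 0.8390, -0.7489] → [0.2808, -0.1404, 0.0620, -0.3645, -0.8727, -0.3248]
V = J·q̇ = [0.8407, 1.3214, -0.3316, 0.8972, -1.8366, -0.3011]

0.8407 1.3214 -0.3316 0.8972 -1.8366 -0.3011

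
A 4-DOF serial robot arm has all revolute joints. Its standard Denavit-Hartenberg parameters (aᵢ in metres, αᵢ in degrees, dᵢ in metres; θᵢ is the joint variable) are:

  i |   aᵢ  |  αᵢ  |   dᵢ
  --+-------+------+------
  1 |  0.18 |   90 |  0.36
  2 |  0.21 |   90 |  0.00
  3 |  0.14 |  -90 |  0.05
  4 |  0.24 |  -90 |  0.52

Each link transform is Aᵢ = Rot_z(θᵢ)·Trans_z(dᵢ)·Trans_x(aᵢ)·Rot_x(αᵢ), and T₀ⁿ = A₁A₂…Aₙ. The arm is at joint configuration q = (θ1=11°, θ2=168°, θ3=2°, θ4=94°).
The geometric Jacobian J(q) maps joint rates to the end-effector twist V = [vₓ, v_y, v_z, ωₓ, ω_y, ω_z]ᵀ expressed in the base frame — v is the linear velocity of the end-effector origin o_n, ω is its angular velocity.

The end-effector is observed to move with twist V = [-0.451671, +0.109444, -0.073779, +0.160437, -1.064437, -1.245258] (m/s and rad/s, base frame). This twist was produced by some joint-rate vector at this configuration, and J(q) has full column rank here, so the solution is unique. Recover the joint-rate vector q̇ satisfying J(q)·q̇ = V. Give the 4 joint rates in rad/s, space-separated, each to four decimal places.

-0.8910 0.2440 -0.3560 0.8320

o_n = [-0.0645, -0.5463, 0.2402]
J₁: ẑ×o_n = [0.5463, -0.0645, 0.0000], ω = ẑ
J2: z=[0.1908, -0.9816, 0.0000] o=[0.1767, 0.0343, 0.3600] → [0.1176, 0.0229, -0.3475, 0.1908, -0.9816, 0.0000]
J3: z=[0.2041, 0.0397, 0.9781] o=[-0.0249, -0.0048, 0.4037] → [0.5232, -0.0053, -0.1089, 0.2041, 0.0397, 0.9781]
J4: z=[0.2242, -0.9745, -0.0073] o=[-0.1482, -0.0338, 0.4817] → [0.2316, 0.0535, -0.0334, 0.2242, -0.9745, -0.0073]
q̇ = J⁺·V = [-0.8910, 0.2440, -0.3560, 0.8320]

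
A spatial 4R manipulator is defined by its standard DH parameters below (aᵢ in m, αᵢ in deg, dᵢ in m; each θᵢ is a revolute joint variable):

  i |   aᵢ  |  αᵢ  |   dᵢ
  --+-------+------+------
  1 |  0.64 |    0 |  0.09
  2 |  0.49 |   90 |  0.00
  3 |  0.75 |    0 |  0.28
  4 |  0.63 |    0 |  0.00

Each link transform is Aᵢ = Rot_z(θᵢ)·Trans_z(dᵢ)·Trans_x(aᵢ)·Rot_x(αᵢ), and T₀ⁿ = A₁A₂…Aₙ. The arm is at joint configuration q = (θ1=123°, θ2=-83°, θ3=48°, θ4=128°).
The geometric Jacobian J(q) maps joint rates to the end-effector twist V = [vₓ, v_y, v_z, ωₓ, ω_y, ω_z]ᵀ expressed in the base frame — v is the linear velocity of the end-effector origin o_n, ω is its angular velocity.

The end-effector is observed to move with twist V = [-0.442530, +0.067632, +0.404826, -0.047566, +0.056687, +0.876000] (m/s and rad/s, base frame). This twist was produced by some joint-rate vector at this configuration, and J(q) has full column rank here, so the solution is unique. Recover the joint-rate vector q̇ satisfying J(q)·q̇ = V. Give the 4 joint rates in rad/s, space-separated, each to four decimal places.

0.2300 0.6460 0.7140 -0.7880

o_n = [0.1098, 0.5558, 0.6913]
J₁: ẑ×o_n = [-0.5558, 0.1098, 0.0000], ω = ẑ
J2: z=[0.0000, 0.0000, 1.0000] o=[-0.3486, 0.5367, 0.0900] → [-0.0191, 0.4583, 0.0000, 0.0000, 0.0000, 1.0000]
J3: z=[0.6428, -0.7660, 0.0000] o=[0.0268, 0.8517, 0.0900] → [-0.4606, -0.3865, -0.1266, 0.6428, -0.7660, 0.0000]
J4: z=[0.6428, -0.7660, 0.0000] o=[0.5912, 0.9598, 0.6474] → [-0.0337, -0.0282, -0.6285, 0.6428, -0.7660, 0.0000]
q̇ = J⁺·V = [0.2300, 0.6460, 0.7140, -0.7880]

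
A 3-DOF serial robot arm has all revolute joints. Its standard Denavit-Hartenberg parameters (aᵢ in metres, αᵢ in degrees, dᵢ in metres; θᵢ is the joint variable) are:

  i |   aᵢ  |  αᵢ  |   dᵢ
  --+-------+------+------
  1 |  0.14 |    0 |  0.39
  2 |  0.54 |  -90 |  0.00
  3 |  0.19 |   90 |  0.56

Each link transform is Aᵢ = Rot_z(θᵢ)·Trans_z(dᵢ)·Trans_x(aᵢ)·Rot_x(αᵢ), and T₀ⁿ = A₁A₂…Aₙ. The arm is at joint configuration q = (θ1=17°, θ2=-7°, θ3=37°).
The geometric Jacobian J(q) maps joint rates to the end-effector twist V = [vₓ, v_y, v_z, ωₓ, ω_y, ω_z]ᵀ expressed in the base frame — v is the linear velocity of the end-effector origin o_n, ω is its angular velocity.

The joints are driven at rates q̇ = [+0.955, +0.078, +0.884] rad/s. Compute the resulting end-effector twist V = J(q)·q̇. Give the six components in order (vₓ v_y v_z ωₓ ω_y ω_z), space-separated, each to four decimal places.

-0.8324 0.7136 -0.1341 -0.1535 0.8706 1.0330

o_n = [0.7179, 0.7125, 0.2757]
J₁: ẑ×o_n = [-0.7125, 0.7179, 0.0000], ω = ẑ
J2: z=[0.0000, 0.0000, 1.0000] o=[0.1339, 0.0409, 0.3900] → [-0.6716, 0.5840, 0.0000, 0.0000, 0.0000, 1.0000]
J3: z=[-0.1736, 0.9848, 0.0000] o=[0.6657, 0.1347, 0.3900] → [-0.1126, -0.0199, -0.1517, -0.1736, 0.9848, 0.0000]
V = J·q̇ = [-0.8324, 0.7136, -0.1341, -0.1535, 0.8706, 1.0330]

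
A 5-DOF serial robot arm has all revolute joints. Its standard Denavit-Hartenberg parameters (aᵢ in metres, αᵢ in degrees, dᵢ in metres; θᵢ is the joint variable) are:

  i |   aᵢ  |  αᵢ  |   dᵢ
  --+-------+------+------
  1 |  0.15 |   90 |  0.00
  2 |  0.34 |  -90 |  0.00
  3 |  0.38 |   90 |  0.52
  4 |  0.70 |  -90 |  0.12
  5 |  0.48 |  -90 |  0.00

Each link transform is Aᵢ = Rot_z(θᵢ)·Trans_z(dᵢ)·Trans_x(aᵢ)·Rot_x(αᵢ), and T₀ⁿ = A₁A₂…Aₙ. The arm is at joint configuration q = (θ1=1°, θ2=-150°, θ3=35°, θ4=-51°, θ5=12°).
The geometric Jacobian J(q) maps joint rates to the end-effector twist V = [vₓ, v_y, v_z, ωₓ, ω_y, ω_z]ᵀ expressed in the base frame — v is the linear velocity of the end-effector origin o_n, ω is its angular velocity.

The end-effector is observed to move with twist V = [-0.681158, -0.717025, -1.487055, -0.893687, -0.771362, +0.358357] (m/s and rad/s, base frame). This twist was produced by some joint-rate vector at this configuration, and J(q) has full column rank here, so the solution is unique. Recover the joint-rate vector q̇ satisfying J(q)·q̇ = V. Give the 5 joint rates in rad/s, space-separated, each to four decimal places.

0.8190 0.3780 -0.5530 0.8920 0.7920

o_n = [-1.1513, 0.6036, -0.2961]
J₁: ẑ×o_n = [-0.6036, -1.1513, 0.0000], ω = ẑ
J2: z=[0.0175, -0.9998, 0.0000] o=[0.1500, 0.0026, 0.0000] → [0.2961, 0.0052, -1.2906, 0.0175, -0.9998, 0.0000]
J3: z=[0.4999, 0.0087, -0.8660] o=[-0.1444, -0.0025, -0.1700] → [0.5238, 0.9350, 0.3118, 0.4999, 0.0087, -0.8660]
J4: z=[-0.4824, -0.8277, -0.2868] o=[-0.1578, 0.2152, -0.7760] → [-0.2858, 0.5164, -1.0096, -0.4824, -0.8277, -0.2868]
J5: z=[-0.2444, 0.4416, -0.8633] o=[-0.8045, 0.3583, -0.5197] → [0.3104, 0.3540, 0.0932, -0.2444, 0.4416, -0.8633]
q̇ = J⁺·V = [0.8190, 0.3780, -0.5530, 0.8920, 0.7920]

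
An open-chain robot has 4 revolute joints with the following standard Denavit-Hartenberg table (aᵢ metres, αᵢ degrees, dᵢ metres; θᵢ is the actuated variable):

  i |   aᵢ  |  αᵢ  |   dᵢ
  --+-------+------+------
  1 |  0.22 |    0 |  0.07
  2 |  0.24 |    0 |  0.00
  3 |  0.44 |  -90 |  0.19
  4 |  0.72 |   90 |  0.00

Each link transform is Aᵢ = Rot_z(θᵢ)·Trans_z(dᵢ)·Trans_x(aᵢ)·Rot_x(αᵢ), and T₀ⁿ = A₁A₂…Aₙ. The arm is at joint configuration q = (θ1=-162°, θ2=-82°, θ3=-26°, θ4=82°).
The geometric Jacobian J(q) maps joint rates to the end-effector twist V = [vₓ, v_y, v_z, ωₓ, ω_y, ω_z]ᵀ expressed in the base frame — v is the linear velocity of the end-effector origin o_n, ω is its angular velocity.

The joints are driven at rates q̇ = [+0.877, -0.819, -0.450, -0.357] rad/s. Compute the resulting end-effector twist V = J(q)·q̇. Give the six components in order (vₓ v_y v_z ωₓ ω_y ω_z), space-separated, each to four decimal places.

o_n = [-0.3144, 0.6879, -0.4530]
J₁: ẑ×o_n = [-0.6879, -0.3144, 0.0000], ω = ẑ
J2: z=[0.0000, 0.0000, 1.0000] o=[-0.2092, -0.0680, 0.0700] → [-0.7559, -0.1052, 0.0000, 0.0000, 0.0000, 1.0000]
J3: z=[0.0000, 0.0000, 1.0000] o=[-0.3144, 0.1477, 0.0700] → [-0.5402, -0.0000, 0.0000, 0.0000, 0.0000, 1.0000]
J4: z=[-1.0000, -0.0000, 0.0000] o=[-0.3144, 0.5877, 0.2600] → [0.0000, -0.7130, -0.1002, -1.0000, -0.0000, 0.0000]
V = J·q̇ = [0.2589, 0.0649, 0.0358, 0.3570, 0.0000, -0.3920]

0.2589 0.0649 0.0358 0.3570 0.0000 -0.3920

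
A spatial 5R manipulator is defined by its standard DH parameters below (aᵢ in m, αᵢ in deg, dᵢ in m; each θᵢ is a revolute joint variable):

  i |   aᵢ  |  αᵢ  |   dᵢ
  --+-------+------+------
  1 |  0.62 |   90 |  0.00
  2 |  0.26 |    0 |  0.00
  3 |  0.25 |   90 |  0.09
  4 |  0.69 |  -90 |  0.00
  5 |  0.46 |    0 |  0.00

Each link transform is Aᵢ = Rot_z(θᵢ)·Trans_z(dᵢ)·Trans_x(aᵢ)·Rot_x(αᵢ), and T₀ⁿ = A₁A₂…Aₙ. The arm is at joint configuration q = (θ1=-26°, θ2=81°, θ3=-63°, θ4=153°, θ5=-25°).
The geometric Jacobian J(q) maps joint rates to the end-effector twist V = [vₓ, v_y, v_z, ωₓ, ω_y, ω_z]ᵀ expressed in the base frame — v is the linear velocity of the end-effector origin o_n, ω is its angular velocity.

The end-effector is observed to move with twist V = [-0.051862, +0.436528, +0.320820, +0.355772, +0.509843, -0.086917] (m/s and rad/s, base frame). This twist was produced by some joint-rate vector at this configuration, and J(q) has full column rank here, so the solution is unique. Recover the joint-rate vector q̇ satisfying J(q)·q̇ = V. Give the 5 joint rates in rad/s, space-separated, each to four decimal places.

0.2740 -0.1090 -0.4660 0.3730 0.0440

o_n = [-0.2413, -0.5416, -0.1556]
J₁: ẑ×o_n = [0.5416, -0.2413, 0.0000], ω = ẑ
J2: z=[-0.4384, -0.8988, 0.0000] o=[0.5573, -0.2718, 0.0000] → [0.1399, -0.0682, -0.5995, -0.4384, -0.8988, 0.0000]
J3: z=[-0.4384, -0.8988, 0.0000] o=[0.5938, -0.2896, 0.2568] → [0.3707, -0.1808, -0.6401, -0.4384, -0.8988, 0.0000]
J4: z=[0.2777, -0.1355, -0.9511] o=[0.7681, -0.4747, 0.3341] → [0.0028, 1.0960, -0.1553, 0.2777, -0.1355, -0.9511]
J5: z=[0.0025, 0.9901, -0.1403] o=[0.1052, -0.5000, 0.1441] → [-0.3025, 0.0494, 0.3430, 0.0025, 0.9901, -0.1403]
q̇ = J⁺·V = [0.2740, -0.1090, -0.4660, 0.3730, 0.0440]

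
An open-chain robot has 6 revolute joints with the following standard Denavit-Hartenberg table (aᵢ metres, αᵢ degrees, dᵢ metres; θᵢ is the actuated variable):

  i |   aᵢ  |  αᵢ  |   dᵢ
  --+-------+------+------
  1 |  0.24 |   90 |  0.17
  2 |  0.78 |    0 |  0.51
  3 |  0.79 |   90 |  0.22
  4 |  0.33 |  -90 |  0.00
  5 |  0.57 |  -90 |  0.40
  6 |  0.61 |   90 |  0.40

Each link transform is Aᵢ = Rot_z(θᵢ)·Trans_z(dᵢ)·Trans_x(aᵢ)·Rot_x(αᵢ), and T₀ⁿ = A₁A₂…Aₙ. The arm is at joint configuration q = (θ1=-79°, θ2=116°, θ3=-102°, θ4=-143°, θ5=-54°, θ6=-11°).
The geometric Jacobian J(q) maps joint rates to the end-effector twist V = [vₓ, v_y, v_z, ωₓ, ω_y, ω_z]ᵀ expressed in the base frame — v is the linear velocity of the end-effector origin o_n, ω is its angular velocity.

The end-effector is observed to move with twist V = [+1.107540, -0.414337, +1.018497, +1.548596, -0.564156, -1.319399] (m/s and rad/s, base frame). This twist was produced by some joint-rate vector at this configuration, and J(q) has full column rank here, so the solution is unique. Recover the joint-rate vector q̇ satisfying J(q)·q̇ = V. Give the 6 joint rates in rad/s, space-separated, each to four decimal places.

-0.5360 -0.7710 -0.1530 0.8110 0.7720 -0.2630

o_n = [0.4991, -0.0040, 0.1890]
J₁: ẑ×o_n = [0.0040, 0.4991, -0.0000], ω = ẑ
J2: z=[-0.9816, -0.1908, 0.0000] o=[0.0458, -0.2356, 0.1700] → [-0.0036, 0.0186, -0.1408, -0.9816, -0.1908, 0.0000]
J3: z=[-0.9816, -0.1908, 0.0000] o=[-0.5201, 0.0027, 0.8711] → [0.1301, -0.6695, 0.2011, -0.9816, -0.1908, 0.0000]
J4: z=[0.0462, -0.2375, -0.9703] o=[-0.5898, -0.7917, 1.0622] → [0.9716, -1.0163, 0.2950, 0.0462, -0.2375, -0.9703]
J5: z=[0.8954, -0.4208, 0.1456] o=[-0.4436, -0.5028, 0.9984] → [0.2680, 0.8620, 0.8433, 0.8954, -0.4208, 0.1456]
J6: z=[0.3312, 0.8479, 0.4140] o=[0.0842, -0.4873, 0.5445] → [-0.5015, 0.2895, -0.1918, 0.3312, 0.8479, 0.4140]
q̇ = J⁺·V = [-0.5360, -0.7710, -0.1530, 0.8110, 0.7720, -0.2630]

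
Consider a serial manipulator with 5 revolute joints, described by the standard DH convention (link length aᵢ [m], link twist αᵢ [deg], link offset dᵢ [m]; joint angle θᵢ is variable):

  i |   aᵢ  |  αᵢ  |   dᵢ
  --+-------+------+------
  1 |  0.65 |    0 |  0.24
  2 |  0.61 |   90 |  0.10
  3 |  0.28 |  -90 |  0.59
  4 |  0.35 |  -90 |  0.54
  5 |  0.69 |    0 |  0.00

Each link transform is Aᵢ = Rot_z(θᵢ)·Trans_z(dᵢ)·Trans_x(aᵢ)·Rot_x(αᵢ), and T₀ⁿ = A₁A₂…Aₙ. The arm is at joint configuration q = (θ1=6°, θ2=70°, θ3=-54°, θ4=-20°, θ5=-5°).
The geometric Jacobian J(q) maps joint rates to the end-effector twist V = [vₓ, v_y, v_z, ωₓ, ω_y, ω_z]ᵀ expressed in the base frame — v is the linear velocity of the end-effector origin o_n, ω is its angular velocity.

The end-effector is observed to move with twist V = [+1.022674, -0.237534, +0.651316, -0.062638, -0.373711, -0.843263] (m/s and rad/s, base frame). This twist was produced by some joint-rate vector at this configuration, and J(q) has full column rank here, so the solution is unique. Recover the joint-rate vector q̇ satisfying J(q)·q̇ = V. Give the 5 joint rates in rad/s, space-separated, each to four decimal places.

0.5780 -0.8830 0.6160 -0.6220 0.6240

o_n = [2.0066, 1.6180, -0.3224]
J₁: ẑ×o_n = [-1.6180, 2.0066, 0.0000], ω = ẑ
J2: z=[0.0000, 0.0000, 1.0000] o=[0.6464, 0.0679, 0.2400] → [-1.5501, 1.3602, 0.0000, 0.0000, 0.0000, 1.0000]
J3: z=[0.9703, -0.2419, 0.0000] o=[0.7940, 0.6598, 0.3400] → [0.1603, 0.6427, 1.2231, 0.9703, -0.2419, 0.0000]
J4: z=[0.1957, 0.7850, 0.5878] o=[1.4063, 0.6768, 0.1135] → [-0.8954, 0.4382, -0.2870, 0.1957, 0.7850, 0.5878]
J5: z=[-0.8631, 0.4224, -0.2767] o=[1.6749, 1.2593, 0.1648] → [-0.1065, -0.5123, -0.4497, -0.8631, 0.4224, -0.2767]
q̇ = J⁺·V = [0.5780, -0.8830, 0.6160, -0.6220, 0.6240]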